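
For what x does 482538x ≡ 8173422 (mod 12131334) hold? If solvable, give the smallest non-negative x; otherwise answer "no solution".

1049037

First find gcd(482538, 12131334):
12131334 = 25·482538 + 67884
482538 = 7·67884 + 7350
67884 = 9·7350 + 1734
7350 = 4·1734 + 414
1734 = 4·414 + 78
414 = 5·78 + 24
78 = 3·24 + 6
24 = 4·6 + 0
gcd = 6 and 6 | 8173422, so solutions exist. Divide through by 6: 80423x ≡ 1362237 (mod 2021889).
Now find 80423⁻¹ mod 2021889:
2021889 = 25·80423 + 11314
80423 = 7·11314 + 1225
11314 = 9·1225 + 289
1225 = 4·289 + 69
289 = 4·69 + 13
69 = 5·13 + 4
13 = 3·4 + 1
4 = 4·1 + 0
Back-substitute:
1 = 13 − 3·4
1 = −3·69 + 16·13
1 = 16·289 − 67·69
1 = −67·1225 + 284·289
1 = 284·11314 − 2623·1225
1 = −2623·80423 + 18645·11314
1 = 18645·2021889 − 468748·80423
So 80423·(-468748) ≡ 1 (mod 2021889), i.e. 80423⁻¹ ≡ 1553141.
Then x ≡ 1553141·1362237 ≡ 1049037 (mod 2021889); the smallest non-negative solution is x = 1049037.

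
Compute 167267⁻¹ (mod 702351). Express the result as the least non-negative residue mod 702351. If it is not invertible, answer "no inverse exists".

676796

Run Euclid on (702351, 167267):
702351 = 4·167267 + 33283
167267 = 5·33283 + 852
33283 = 39·852 + 55
852 = 15·55 + 27
55 = 2·27 + 1
27 = 27·1 + 0
The gcd is 1. Working backward:
1 = 55 − 2·27
1 = −2·852 + 31·55
1 = 31·33283 − 1211·852
1 = −1211·167267 + 6086·33283
1 = 6086·702351 − 25555·167267
Thus 167267·(-25555) ≡ 1 (mod 702351); reducing, -25555 mod 702351 = 676796.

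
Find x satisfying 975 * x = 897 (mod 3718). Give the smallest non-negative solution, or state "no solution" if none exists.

First find gcd(975, 3718):
3718 = 3×975 + 793
975 = 1×793 + 182
793 = 4×182 + 65
182 = 2×65 + 52
65 = 1×52 + 13
52 = 4×13 + 0
gcd = 13 and 13 | 897, so solutions exist. Divide through by 13: 75x ≡ 69 (mod 286).
Now find 75⁻¹ mod 286:
286 = 3·75 + 61
75 = 1·61 + 14
61 = 4·14 + 5
14 = 2·5 + 4
5 = 1·4 + 1
4 = 4·1 + 0
Back-substitute:
1 = 5 − 4
1 = −14 + 3·5
1 = 3·61 − 13·14
1 = −13·75 + 16·61
1 = 16·286 − 61·75
So 75·(-61) ≡ 1 (mod 286), i.e. 75⁻¹ ≡ 225.
Then x ≡ 225·69 ≡ 81 (mod 286); the smallest non-negative solution is x = 81.

81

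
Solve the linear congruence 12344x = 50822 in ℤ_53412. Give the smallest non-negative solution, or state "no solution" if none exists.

no solution

gcd(12344, 53412):
53412 = 4·12344 + 4036
12344 = 3·4036 + 236
4036 = 17·236 + 24
236 = 9·24 + 20
24 = 1·20 + 4
20 = 5·4 + 0
gcd = 4, but 4 ∤ 50822, so the congruence has no solution.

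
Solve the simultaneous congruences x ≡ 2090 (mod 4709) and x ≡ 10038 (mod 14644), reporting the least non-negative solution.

13790042

Write x = 2090 + 4709·k. Then 4709·k ≡ 10038 − 2090 ≡ 7948 (mod 14644).
Need 4709⁻¹ mod 14644. Extended Euclid on (14644, 4709):
14644 = 3*4709 + 517
4709 = 9*517 + 56
517 = 9*56 + 13
56 = 4*13 + 4
13 = 3*4 + 1
4 = 4*1 + 0
Back-substitute:
1 = 13 − 3·4
1 = −3·56 + 13·13
1 = 13·517 − 120·56
1 = −120·4709 + 1093·517
1 = 1093·14644 − 3399·4709
4709⁻¹ ≡ 11245 (mod 14644), so k ≡ 11245·7948 ≡ 2928 (mod 14644).
x = 2090 + 4709·2928 = 13790042.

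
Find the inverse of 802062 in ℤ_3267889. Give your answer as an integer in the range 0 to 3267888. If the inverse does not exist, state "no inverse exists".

85093

gcd(3267889, 802062) by repeated division:
3267889 = 4·802062 + 59641
802062 = 13·59641 + 26729
59641 = 2·26729 + 6183
26729 = 4·6183 + 1997
6183 = 3·1997 + 192
1997 = 10·192 + 77
192 = 2·77 + 38
77 = 2·38 + 1
38 = 38·1 + 0
Since gcd(802062, 3267889) = 1, back-substitute to write 1 as a combination:
1 = 77 − 2·38
1 = −2·192 + 5·77
1 = 5·1997 − 52·192
1 = −52·6183 + 161·1997
1 = 161·26729 − 696·6183
1 = −696·59641 + 1553·26729
1 = 1553·802062 − 20885·59641
1 = −20885·3267889 + 85093·802062
So 802062·85093 ≡ 1 (mod 3267889).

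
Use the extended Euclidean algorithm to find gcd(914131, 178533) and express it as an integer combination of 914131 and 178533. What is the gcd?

1

Repeated division:
914131 = 5·178533 + 21466
178533 = 8·21466 + 6805
21466 = 3·6805 + 1051
6805 = 6·1051 + 499
1051 = 2·499 + 53
499 = 9·53 + 22
53 = 2·22 + 9
22 = 2·9 + 4
9 = 2·4 + 1
4 = 4·1 + 0
gcd(914131, 178533) = 1.
Express as a combination:
1 = 9 − 2·4
1 = −2·22 + 5·9
1 = 5·53 − 12·22
1 = −12·499 + 113·53
1 = 113·1051 − 238·499
1 = −238·6805 + 1541·1051
1 = 1541·21466 − 4861·6805
1 = −4861·178533 + 40429·21466
1 = 40429·914131 − 207006·178533
So 1 = (40429)·914131 + (-207006)·178533.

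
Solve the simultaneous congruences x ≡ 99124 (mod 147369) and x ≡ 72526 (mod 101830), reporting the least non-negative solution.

10225739296

Write x = 99124 + 147369·k. Then 147369·k ≡ 72526 − 99124 ≡ 75232 (mod 101830).
Need 147369⁻¹ mod 101830. Extended Euclid on (101830, 45539):
101830 = 2×45539 + 10752
45539 = 4×10752 + 2531
10752 = 4×2531 + 628
2531 = 4×628 + 19
628 = 33×19 + 1
19 = 19×1 + 0
Back-substitute:
1 = 628 − 33·19
1 = −33·2531 + 133·628
1 = 133·10752 − 565·2531
1 = −565·45539 + 2393·10752
1 = 2393·101830 − 5351·45539
147369⁻¹ ≡ 96479 (mod 101830), so k ≡ 96479·75232 ≡ 69388 (mod 101830).
x = 99124 + 147369·69388 = 10225739296.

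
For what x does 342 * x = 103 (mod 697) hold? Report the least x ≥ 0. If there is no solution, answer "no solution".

First find gcd(342, 697):
697 = 2*342 + 13
342 = 26*13 + 4
13 = 3*4 + 1
4 = 4*1 + 0
gcd = 1, so a unique solution mod 697 exists.
Back-substitute for the Bézout coefficients:
1 = 13 − 3·4
1 = −3·342 + 79·13
1 = 79·697 − 161·342
So 342·(-161) ≡ 1 (mod 697), giving 342⁻¹ ≡ 536.
x ≡ 342⁻¹·103 ≡ 536·103 ≡ 145 (mod 697).

145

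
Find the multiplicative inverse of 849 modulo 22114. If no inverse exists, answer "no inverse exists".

4975

gcd(22114, 849) by repeated division:
22114 = 26×849 + 40
849 = 21×40 + 9
40 = 4×9 + 4
9 = 2×4 + 1
4 = 4×1 + 0
gcd = 1, so the inverse exists. Back-substitute:
1 = 9 − 2·4
1 = −2·40 + 9·9
1 = 9·849 − 191·40
1 = −191·22114 + 4975·849
So 849·4975 ≡ 1 (mod 22114).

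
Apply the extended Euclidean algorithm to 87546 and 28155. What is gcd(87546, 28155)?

Euclidean algorithm:
87546 = 3·28155 + 3081
28155 = 9·3081 + 426
3081 = 7·426 + 99
426 = 4·99 + 30
99 = 3·30 + 9
30 = 3·9 + 3
9 = 3·3 + 0
gcd(87546, 28155) = 3.
Back-substituting:
3 = 30 − 3·9
3 = −3·99 + 10·30
3 = 10·426 − 43·99
3 = −43·3081 + 311·426
3 = 311·28155 − 2842·3081
3 = −2842·87546 + 8837·28155
So 3 = (-2842)·87546 + (8837)·28155.

3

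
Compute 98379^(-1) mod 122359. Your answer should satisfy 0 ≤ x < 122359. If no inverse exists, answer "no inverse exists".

Extended Euclidean algorithm:
122359 = 1*98379 + 23980
98379 = 4*23980 + 2459
23980 = 9*2459 + 1849
2459 = 1*1849 + 610
1849 = 3*610 + 19
610 = 32*19 + 2
19 = 9*2 + 1
2 = 2*1 + 0
Since gcd(98379, 122359) = 1, back-substitute to write 1 as a combination:
1 = 19 − 9·2
1 = −9·610 + 289·19
1 = 289·1849 − 876·610
1 = −876·2459 + 1165·1849
1 = 1165·23980 − 11361·2459
1 = −11361·98379 + 46609·23980
1 = 46609·122359 − 57970·98379
Thus 98379·(-57970) ≡ 1 (mod 122359); reducing, -57970 mod 122359 = 64389.

64389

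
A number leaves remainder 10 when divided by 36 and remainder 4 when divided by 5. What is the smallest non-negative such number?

154

Write x = 10 + 36·k. Then 36·k ≡ 4 − 10 ≡ 4 (mod 5).
Need 36⁻¹ mod 5. Extended Euclid on (5, 1):
5 = 5·1 + 0
36⁻¹ ≡ 1 (mod 5), so k ≡ 1·4 ≡ 4 (mod 5).
x = 10 + 36·4 = 154.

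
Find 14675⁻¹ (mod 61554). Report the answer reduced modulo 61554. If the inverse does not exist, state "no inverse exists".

51827

Apply the Euclidean algorithm to 61554 and 14675:
61554 = 4·14675 + 2854
14675 = 5·2854 + 405
2854 = 7·405 + 19
405 = 21·19 + 6
19 = 3·6 + 1
6 = 6·1 + 0
gcd = 1, so the inverse exists. Back-substitute:
1 = 19 − 3·6
1 = −3·405 + 64·19
1 = 64·2854 − 451·405
1 = −451·14675 + 2319·2854
1 = 2319·61554 − 9727·14675
So 14675·(-9727) ≡ 1 (mod 61554), and -9727 ≡ 51827 (mod 61554).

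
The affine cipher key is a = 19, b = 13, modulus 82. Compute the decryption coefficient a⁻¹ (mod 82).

13

Extended Euclidean algorithm:
82 = 4*19 + 6
19 = 3*6 + 1
6 = 6*1 + 0
gcd = 1, so the inverse exists. Back-substitute:
1 = 19 − 3·6
1 = −3·82 + 13·19
So 19·13 ≡ 1 (mod 82).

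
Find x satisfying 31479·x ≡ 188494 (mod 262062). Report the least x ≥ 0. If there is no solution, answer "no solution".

no solution

gcd(31479, 262062):
262062 = 8·31479 + 10230
31479 = 3·10230 + 789
10230 = 12·789 + 762
789 = 1·762 + 27
762 = 28·27 + 6
27 = 4·6 + 3
6 = 2·3 + 0
gcd = 3, but 3 ∤ 188494, so the congruence has no solution.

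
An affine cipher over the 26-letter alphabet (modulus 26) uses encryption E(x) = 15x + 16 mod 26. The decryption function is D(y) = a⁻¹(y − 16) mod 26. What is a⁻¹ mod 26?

Apply the Euclidean algorithm to 26 and 15:
26 = 1·15 + 11
15 = 1·11 + 4
11 = 2·4 + 3
4 = 1·3 + 1
3 = 3·1 + 0
Since gcd(15, 26) = 1, back-substitute to write 1 as a combination:
1 = 4 − 3
1 = −11 + 3·4
1 = 3·15 − 4·11
1 = −4·26 + 7·15
So 15·7 ≡ 1 (mod 26).

7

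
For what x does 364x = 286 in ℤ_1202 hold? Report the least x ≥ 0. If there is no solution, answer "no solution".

473

First find gcd(364, 1202):
1202 = 3·364 + 110
364 = 3·110 + 34
110 = 3·34 + 8
34 = 4·8 + 2
8 = 4·2 + 0
gcd = 2 and 2 | 286, so solutions exist. Divide through by 2: 182x ≡ 143 (mod 601).
Now find 182⁻¹ mod 601:
601 = 3·182 + 55
182 = 3·55 + 17
55 = 3·17 + 4
17 = 4·4 + 1
4 = 4·1 + 0
Back-substitute:
1 = 17 − 4·4
1 = −4·55 + 13·17
1 = 13·182 − 43·55
1 = −43·601 + 142·182
So 182⁻¹ ≡ 142 (mod 601).
Then x ≡ 142·143 ≡ 473 (mod 601); the smallest non-negative solution is x = 473.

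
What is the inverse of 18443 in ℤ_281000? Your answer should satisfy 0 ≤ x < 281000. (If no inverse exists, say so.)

145307

Run Euclid on (281000, 18443):
281000 = 15×18443 + 4355
18443 = 4×4355 + 1023
4355 = 4×1023 + 263
1023 = 3×263 + 234
263 = 1×234 + 29
234 = 8×29 + 2
29 = 14×2 + 1
2 = 2×1 + 0
gcd = 1, so the inverse exists. Back-substitute:
1 = 29 − 14·2
1 = −14·234 + 113·29
1 = 113·263 − 127·234
1 = −127·1023 + 494·263
1 = 494·4355 − 2103·1023
1 = −2103·18443 + 8906·4355
1 = 8906·281000 − 135693·18443
Thus 18443·(-135693) ≡ 1 (mod 281000); reducing, -135693 mod 281000 = 145307.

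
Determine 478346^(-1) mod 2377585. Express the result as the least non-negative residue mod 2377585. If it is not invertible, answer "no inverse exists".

124216

Apply the Euclidean algorithm to 2377585 and 478346:
2377585 = 4·478346 + 464201
478346 = 1·464201 + 14145
464201 = 32·14145 + 11561
14145 = 1·11561 + 2584
11561 = 4·2584 + 1225
2584 = 2·1225 + 134
1225 = 9·134 + 19
134 = 7·19 + 1
19 = 19·1 + 0
The gcd is 1. Working backward:
1 = 134 − 7·19
1 = −7·1225 + 64·134
1 = 64·2584 − 135·1225
1 = −135·11561 + 604·2584
1 = 604·14145 − 739·11561
1 = −739·464201 + 24252·14145
1 = 24252·478346 − 24991·464201
1 = −24991·2377585 + 124216·478346
So 478346·124216 ≡ 1 (mod 2377585).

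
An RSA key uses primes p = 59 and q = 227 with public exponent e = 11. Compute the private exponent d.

φ(n) = (p−1)(q−1) = 58·226 = 13108.
Need d with 11·d ≡ 1 (mod 13108). Apply the extended Euclidean algorithm:
13108 = 1191*11 + 7
11 = 1*7 + 4
7 = 1*4 + 3
4 = 1*3 + 1
3 = 3*1 + 0
Back-substitute:
1 = 4 − 3
1 = −7 + 2·4
1 = 2·11 − 3·7
1 = −3·13108 + 3575·11
So 11·3575 ≡ 1 (mod 13108), hence d = 3575.

3575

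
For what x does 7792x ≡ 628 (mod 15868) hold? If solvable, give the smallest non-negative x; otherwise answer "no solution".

First find gcd(7792, 15868):
15868 = 2·7792 + 284
7792 = 27·284 + 124
284 = 2·124 + 36
124 = 3·36 + 16
36 = 2·16 + 4
16 = 4·4 + 0
gcd = 4 and 4 | 628, so solutions exist. Divide through by 4: 1948x ≡ 157 (mod 3967).
Now find 1948⁻¹ mod 3967:
3967 = 2*1948 + 71
1948 = 27*71 + 31
71 = 2*31 + 9
31 = 3*9 + 4
9 = 2*4 + 1
4 = 4*1 + 0
Back-substitute:
1 = 9 − 2·4
1 = −2·31 + 7·9
1 = 7·71 − 16·31
1 = −16·1948 + 439·71
1 = 439·3967 − 894·1948
So 1948·(-894) ≡ 1 (mod 3967), i.e. 1948⁻¹ ≡ 3073.
Then x ≡ 3073·157 ≡ 2454 (mod 3967); the smallest non-negative solution is x = 2454.

2454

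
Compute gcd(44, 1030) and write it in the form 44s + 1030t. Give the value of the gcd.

Repeated division:
1030 = 23*44 + 18
44 = 2*18 + 8
18 = 2*8 + 2
8 = 4*2 + 0
gcd(44, 1030) = 2.
Express as a combination:
2 = 18 − 2·8
2 = −2·44 + 5·18
2 = 5·1030 − 117·44
So 2 = (5)·1030 + (-117)·44.

2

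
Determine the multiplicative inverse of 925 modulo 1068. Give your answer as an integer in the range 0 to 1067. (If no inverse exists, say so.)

Apply the Euclidean algorithm to 1068 and 925:
1068 = 1·925 + 143
925 = 6·143 + 67
143 = 2·67 + 9
67 = 7·9 + 4
9 = 2·4 + 1
4 = 4·1 + 0
gcd = 1, so the inverse exists. Back-substitute:
1 = 9 − 2·4
1 = −2·67 + 15·9
1 = 15·143 − 32·67
1 = −32·925 + 207·143
1 = 207·1068 − 239·925
Hence 925⁻¹ ≡ -239 ≡ 829 (mod 1068).

829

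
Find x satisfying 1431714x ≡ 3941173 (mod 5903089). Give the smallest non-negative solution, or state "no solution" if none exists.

First find gcd(1431714, 5903089):
5903089 = 4*1431714 + 176233
1431714 = 8*176233 + 21850
176233 = 8*21850 + 1433
21850 = 15*1433 + 355
1433 = 4*355 + 13
355 = 27*13 + 4
13 = 3*4 + 1
4 = 4*1 + 0
gcd = 1, so a unique solution mod 5903089 exists.
Back-substitute for the Bézout coefficients:
1 = 13 − 3·4
1 = −3·355 + 82·13
1 = 82·1433 − 331·355
1 = −331·21850 + 5047·1433
1 = 5047·176233 − 40707·21850
1 = −40707·1431714 + 330703·176233
1 = 330703·5903089 − 1363519·1431714
So 1431714·(-1363519) ≡ 1 (mod 5903089), giving 1431714⁻¹ ≡ 4539570.
x ≡ 1431714⁻¹·3941173 ≡ 4539570·3941173 ≡ 997185 (mod 5903089).

997185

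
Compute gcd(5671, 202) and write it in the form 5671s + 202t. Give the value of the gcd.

Euclidean algorithm:
5671 = 28·202 + 15
202 = 13·15 + 7
15 = 2·7 + 1
7 = 7·1 + 0
gcd(5671, 202) = 1.
Back-substituting:
1 = 15 − 2·7
1 = −2·202 + 27·15
1 = 27·5671 − 758·202
So 1 = (27)·5671 + (-758)·202.

1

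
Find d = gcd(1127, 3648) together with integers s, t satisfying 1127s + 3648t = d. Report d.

Euclidean algorithm:
3648 = 3·1127 + 267
1127 = 4·267 + 59
267 = 4·59 + 31
59 = 1·31 + 28
31 = 1·28 + 3
28 = 9·3 + 1
3 = 3·1 + 0
gcd(1127, 3648) = 1.
Express as a combination:
1 = 28 − 9·3
1 = −9·31 + 10·28
1 = 10·59 − 19·31
1 = −19·267 + 86·59
1 = 86·1127 − 363·267
1 = −363·3648 + 1175·1127
So 1 = (-363)·3648 + (1175)·1127.

1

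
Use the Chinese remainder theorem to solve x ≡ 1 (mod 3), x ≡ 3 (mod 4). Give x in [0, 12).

7

Write x = 1 + 3·k. Then 3·k ≡ 3 − 1 ≡ 2 (mod 4).
Need 3⁻¹ mod 4. Extended Euclid on (4, 3):
4 = 1×3 + 1
3 = 3×1 + 0
Back-substitute:
1 = 4 − 3
3⁻¹ ≡ 3 (mod 4), so k ≡ 3·2 ≡ 2 (mod 4).
x = 1 + 3·2 = 7.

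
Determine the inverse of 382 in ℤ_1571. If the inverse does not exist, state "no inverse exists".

621

Extended Euclidean algorithm:
1571 = 4×382 + 43
382 = 8×43 + 38
43 = 1×38 + 5
38 = 7×5 + 3
5 = 1×3 + 2
3 = 1×2 + 1
2 = 2×1 + 0
gcd = 1, so the inverse exists. Back-substitute:
1 = 3 − 2
1 = −5 + 2·3
1 = 2·38 − 15·5
1 = −15·43 + 17·38
1 = 17·382 − 151·43
1 = −151·1571 + 621·382
So 382·621 ≡ 1 (mod 1571).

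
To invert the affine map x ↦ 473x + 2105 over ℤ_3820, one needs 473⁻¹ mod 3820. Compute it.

3077

Extended Euclidean algorithm:
3820 = 8×473 + 36
473 = 13×36 + 5
36 = 7×5 + 1
5 = 5×1 + 0
gcd = 1, so the inverse exists. Back-substitute:
1 = 36 − 7·5
1 = −7·473 + 92·36
1 = 92·3820 − 743·473
Hence 473⁻¹ ≡ -743 ≡ 3077 (mod 3820).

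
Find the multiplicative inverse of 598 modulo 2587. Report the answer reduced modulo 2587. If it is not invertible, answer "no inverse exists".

no inverse exists

Euclidean algorithm on 2587, 598:
2587 = 4*598 + 195
598 = 3*195 + 13
195 = 15*13 + 0
The gcd is 13, not 1, hence no inverse exists.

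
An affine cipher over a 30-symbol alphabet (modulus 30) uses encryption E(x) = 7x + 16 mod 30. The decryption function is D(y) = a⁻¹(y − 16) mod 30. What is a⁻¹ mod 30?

Extended Euclidean algorithm:
30 = 4·7 + 2
7 = 3·2 + 1
2 = 2·1 + 0
The gcd is 1. Working backward:
1 = 7 − 3·2
1 = −3·30 + 13·7
So 7·13 ≡ 1 (mod 30).

13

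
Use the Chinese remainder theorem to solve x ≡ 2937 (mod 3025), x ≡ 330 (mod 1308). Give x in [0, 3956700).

3079362

Write x = 2937 + 3025·k. Then 3025·k ≡ 330 − 2937 ≡ 9 (mod 1308).
Need 3025⁻¹ mod 1308. Extended Euclid on (1308, 409):
1308 = 3*409 + 81
409 = 5*81 + 4
81 = 20*4 + 1
4 = 4*1 + 0
Back-substitute:
1 = 81 − 20·4
1 = −20·409 + 101·81
1 = 101·1308 − 323·409
3025⁻¹ ≡ 985 (mod 1308), so k ≡ 985·9 ≡ 1017 (mod 1308).
x = 2937 + 3025·1017 = 3079362.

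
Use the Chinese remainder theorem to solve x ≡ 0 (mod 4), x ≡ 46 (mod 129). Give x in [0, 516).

Write x = 0 + 4·k. Then 4·k ≡ 46 − 0 ≡ 46 (mod 129).
Need 4⁻¹ mod 129. Extended Euclid on (129, 4):
129 = 32*4 + 1
4 = 4*1 + 0
Back-substitute:
1 = 129 − 32·4
4⁻¹ ≡ 97 (mod 129), so k ≡ 97·46 ≡ 76 (mod 129).
x = 0 + 4·76 = 304.

304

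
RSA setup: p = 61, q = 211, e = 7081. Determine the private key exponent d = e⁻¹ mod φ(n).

121

φ(n) = (p−1)(q−1) = 60·210 = 12600.
Need d with 7081·d ≡ 1 (mod 12600). Apply the extended Euclidean algorithm:
12600 = 1·7081 + 5519
7081 = 1·5519 + 1562
5519 = 3·1562 + 833
1562 = 1·833 + 729
833 = 1·729 + 104
729 = 7·104 + 1
104 = 104·1 + 0
Back-substitute:
1 = 729 − 7·104
1 = −7·833 + 8·729
1 = 8·1562 − 15·833
1 = −15·5519 + 53·1562
1 = 53·7081 − 68·5519
1 = −68·12600 + 121·7081
So 7081·121 ≡ 1 (mod 12600), hence d = 121.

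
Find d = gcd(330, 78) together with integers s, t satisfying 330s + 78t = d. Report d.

Repeated division:
330 = 4*78 + 18
78 = 4*18 + 6
18 = 3*6 + 0
gcd(330, 78) = 6.
Back-substituting:
6 = 78 − 4·18
6 = −4·330 + 17·78
So 6 = (-4)·330 + (17)·78.

6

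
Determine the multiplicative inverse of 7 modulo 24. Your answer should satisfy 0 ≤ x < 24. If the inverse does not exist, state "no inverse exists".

7

Apply the Euclidean algorithm to 24 and 7:
24 = 3·7 + 3
7 = 2·3 + 1
3 = 3·1 + 0
Since gcd(7, 24) = 1, back-substitute to write 1 as a combination:
1 = 7 − 2·3
1 = −2·24 + 7·7
So 7·7 ≡ 1 (mod 24).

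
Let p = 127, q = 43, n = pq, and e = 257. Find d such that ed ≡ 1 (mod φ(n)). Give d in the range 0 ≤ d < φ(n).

φ(n) = (p−1)(q−1) = 126·42 = 5292.
Need d with 257·d ≡ 1 (mod 5292). Apply the extended Euclidean algorithm:
5292 = 20×257 + 152
257 = 1×152 + 105
152 = 1×105 + 47
105 = 2×47 + 11
47 = 4×11 + 3
11 = 3×3 + 2
3 = 1×2 + 1
2 = 2×1 + 0
Back-substitute:
1 = 3 − 2
1 = −11 + 4·3
1 = 4·47 − 17·11
1 = −17·105 + 38·47
1 = 38·152 − 55·105
1 = −55·257 + 93·152
1 = 93·5292 − 1915·257
So 257·(-1915) ≡ 1 (mod 5292), hence d ≡ -1915 ≡ 3377 (mod 5292).

3377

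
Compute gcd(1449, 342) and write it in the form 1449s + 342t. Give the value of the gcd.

9

Repeated division:
1449 = 4*342 + 81
342 = 4*81 + 18
81 = 4*18 + 9
18 = 2*9 + 0
gcd(1449, 342) = 9.
Express as a combination:
9 = 81 − 4·18
9 = −4·342 + 17·81
9 = 17·1449 − 72·342
So 9 = (17)·1449 + (-72)·342.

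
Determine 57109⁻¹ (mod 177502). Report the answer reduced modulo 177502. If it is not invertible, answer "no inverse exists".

Euclidean algorithm on 177502, 57109:
177502 = 3×57109 + 6175
57109 = 9×6175 + 1534
6175 = 4×1534 + 39
1534 = 39×39 + 13
39 = 3×13 + 0
gcd(57109, 177502) = 13 ≠ 1, so 57109 has no multiplicative inverse modulo 177502.

no inverse exists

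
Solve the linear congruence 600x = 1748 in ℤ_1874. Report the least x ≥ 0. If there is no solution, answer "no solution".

First find gcd(600, 1874):
1874 = 3×600 + 74
600 = 8×74 + 8
74 = 9×8 + 2
8 = 4×2 + 0
gcd = 2 and 2 | 1748, so solutions exist. Divide through by 2: 300x ≡ 874 (mod 937).
Now find 300⁻¹ mod 937:
937 = 3×300 + 37
300 = 8×37 + 4
37 = 9×4 + 1
4 = 4×1 + 0
Back-substitute:
1 = 37 − 9·4
1 = −9·300 + 73·37
1 = 73·937 − 228·300
So 300·(-228) ≡ 1 (mod 937), i.e. 300⁻¹ ≡ 709.
Then x ≡ 709·874 ≡ 309 (mod 937); the smallest non-negative solution is x = 309.

309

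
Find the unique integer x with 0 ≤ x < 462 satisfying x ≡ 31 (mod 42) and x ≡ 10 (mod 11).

241

Write x = 31 + 42·k. Then 42·k ≡ 10 − 31 ≡ 1 (mod 11).
Need 42⁻¹ mod 11. Extended Euclid on (11, 9):
11 = 1*9 + 2
9 = 4*2 + 1
2 = 2*1 + 0
Back-substitute:
1 = 9 − 4·2
1 = −4·11 + 5·9
42⁻¹ ≡ 5 (mod 11), so k ≡ 5·1 ≡ 5 (mod 11).
x = 31 + 42·5 = 241.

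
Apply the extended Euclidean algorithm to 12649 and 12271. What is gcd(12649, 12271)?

7

Repeated division:
12649 = 1·12271 + 378
12271 = 32·378 + 175
378 = 2·175 + 28
175 = 6·28 + 7
28 = 4·7 + 0
gcd(12649, 12271) = 7.
Back-substituting:
7 = 175 − 6·28
7 = −6·378 + 13·175
7 = 13·12271 − 422·378
7 = −422·12649 + 435·12271
So 7 = (-422)·12649 + (435)·12271.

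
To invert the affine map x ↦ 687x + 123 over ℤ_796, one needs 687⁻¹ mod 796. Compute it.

gcd(796, 687) by repeated division:
796 = 1*687 + 109
687 = 6*109 + 33
109 = 3*33 + 10
33 = 3*10 + 3
10 = 3*3 + 1
3 = 3*1 + 0
The gcd is 1. Working backward:
1 = 10 − 3·3
1 = −3·33 + 10·10
1 = 10·109 − 33·33
1 = −33·687 + 208·109
1 = 208·796 − 241·687
Hence 687⁻¹ ≡ -241 ≡ 555 (mod 796).

555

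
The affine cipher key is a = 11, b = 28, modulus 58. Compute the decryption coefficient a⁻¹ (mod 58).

37

Run Euclid on (58, 11):
58 = 5×11 + 3
11 = 3×3 + 2
3 = 1×2 + 1
2 = 2×1 + 0
The gcd is 1. Working backward:
1 = 3 − 2
1 = −11 + 4·3
1 = 4·58 − 21·11
So 11·(-21) ≡ 1 (mod 58), and -21 ≡ 37 (mod 58).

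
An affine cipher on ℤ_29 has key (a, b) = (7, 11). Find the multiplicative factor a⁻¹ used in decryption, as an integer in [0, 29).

Extended Euclidean algorithm:
29 = 4*7 + 1
7 = 7*1 + 0
gcd = 1, so the inverse exists. Back-substitute:
1 = 29 − 4·7
Thus 7·(-4) ≡ 1 (mod 29); reducing, -4 mod 29 = 25.

25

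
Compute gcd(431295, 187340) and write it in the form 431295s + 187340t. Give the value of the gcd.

5

Repeated division:
431295 = 2·187340 + 56615
187340 = 3·56615 + 17495
56615 = 3·17495 + 4130
17495 = 4·4130 + 975
4130 = 4·975 + 230
975 = 4·230 + 55
230 = 4·55 + 10
55 = 5·10 + 5
10 = 2·5 + 0
gcd(431295, 187340) = 5.
Working backward:
5 = 55 − 5·10
5 = −5·230 + 21·55
5 = 21·975 − 89·230
5 = −89·4130 + 377·975
5 = 377·17495 − 1597·4130
5 = −1597·56615 + 5168·17495
5 = 5168·187340 − 17101·56615
5 = −17101·431295 + 39370·187340
So 5 = (-17101)·431295 + (39370)·187340.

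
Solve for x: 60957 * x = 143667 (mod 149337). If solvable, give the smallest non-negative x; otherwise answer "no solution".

First find gcd(60957, 149337):
149337 = 2·60957 + 27423
60957 = 2·27423 + 6111
27423 = 4·6111 + 2979
6111 = 2·2979 + 153
2979 = 19·153 + 72
153 = 2·72 + 9
72 = 8·9 + 0
gcd = 9 and 9 | 143667, so solutions exist. Divide through by 9: 6773x ≡ 15963 (mod 16593).
Now find 6773⁻¹ mod 16593:
16593 = 2*6773 + 3047
6773 = 2*3047 + 679
3047 = 4*679 + 331
679 = 2*331 + 17
331 = 19*17 + 8
17 = 2*8 + 1
8 = 8*1 + 0
Back-substitute:
1 = 17 − 2·8
1 = −2·331 + 39·17
1 = 39·679 − 80·331
1 = −80·3047 + 359·679
1 = 359·6773 − 798·3047
1 = −798·16593 + 1955·6773
So 6773⁻¹ ≡ 1955 (mod 16593).
Then x ≡ 1955·15963 ≡ 12825 (mod 16593); the smallest non-negative solution is x = 12825.

12825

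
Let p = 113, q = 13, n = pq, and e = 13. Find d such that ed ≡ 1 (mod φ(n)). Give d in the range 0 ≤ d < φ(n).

φ(n) = (p−1)(q−1) = 112·12 = 1344.
Need d with 13·d ≡ 1 (mod 1344). Apply the extended Euclidean algorithm:
1344 = 103×13 + 5
13 = 2×5 + 3
5 = 1×3 + 2
3 = 1×2 + 1
2 = 2×1 + 0
Back-substitute:
1 = 3 − 2
1 = −5 + 2·3
1 = 2·13 − 5·5
1 = −5·1344 + 517·13
So 13·517 ≡ 1 (mod 1344), hence d = 517.

517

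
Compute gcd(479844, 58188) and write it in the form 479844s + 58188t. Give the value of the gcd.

Euclidean algorithm:
479844 = 8*58188 + 14340
58188 = 4*14340 + 828
14340 = 17*828 + 264
828 = 3*264 + 36
264 = 7*36 + 12
36 = 3*12 + 0
gcd(479844, 58188) = 12.
Back-substituting:
12 = 264 − 7·36
12 = −7·828 + 22·264
12 = 22·14340 − 381·828
12 = −381·58188 + 1546·14340
12 = 1546·479844 − 12749·58188
So 12 = (1546)·479844 + (-12749)·58188.

12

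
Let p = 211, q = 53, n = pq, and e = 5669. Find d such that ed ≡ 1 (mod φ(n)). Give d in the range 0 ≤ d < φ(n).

φ(n) = (p−1)(q−1) = 210·52 = 10920.
Need d with 5669·d ≡ 1 (mod 10920). Apply the extended Euclidean algorithm:
10920 = 1×5669 + 5251
5669 = 1×5251 + 418
5251 = 12×418 + 235
418 = 1×235 + 183
235 = 1×183 + 52
183 = 3×52 + 27
52 = 1×27 + 25
27 = 1×25 + 2
25 = 12×2 + 1
2 = 2×1 + 0
Back-substitute:
1 = 25 − 12·2
1 = −12·27 + 13·25
1 = 13·52 − 25·27
1 = −25·183 + 88·52
1 = 88·235 − 113·183
1 = −113·418 + 201·235
1 = 201·5251 − 2525·418
1 = −2525·5669 + 2726·5251
1 = 2726·10920 − 5251·5669
So 5669·(-5251) ≡ 1 (mod 10920), hence d ≡ -5251 ≡ 5669 (mod 10920).

5669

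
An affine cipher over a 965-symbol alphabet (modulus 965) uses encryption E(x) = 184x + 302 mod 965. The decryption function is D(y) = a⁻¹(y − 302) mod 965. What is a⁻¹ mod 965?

729

Apply the Euclidean algorithm to 965 and 184:
965 = 5·184 + 45
184 = 4·45 + 4
45 = 11·4 + 1
4 = 4·1 + 0
Since gcd(184, 965) = 1, back-substitute to write 1 as a combination:
1 = 45 − 11·4
1 = −11·184 + 45·45
1 = 45·965 − 236·184
Hence 184⁻¹ ≡ -236 ≡ 729 (mod 965).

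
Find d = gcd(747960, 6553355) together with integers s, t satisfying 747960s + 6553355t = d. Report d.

Repeated division:
6553355 = 8*747960 + 569675
747960 = 1*569675 + 178285
569675 = 3*178285 + 34820
178285 = 5*34820 + 4185
34820 = 8*4185 + 1340
4185 = 3*1340 + 165
1340 = 8*165 + 20
165 = 8*20 + 5
20 = 4*5 + 0
gcd(747960, 6553355) = 5.
Express as a combination:
5 = 165 − 8·20
5 = −8·1340 + 65·165
5 = 65·4185 − 203·1340
5 = −203·34820 + 1689·4185
5 = 1689·178285 − 8648·34820
5 = −8648·569675 + 27633·178285
5 = 27633·747960 − 36281·569675
5 = −36281·6553355 + 317881·747960
So 5 = (-36281)·6553355 + (317881)·747960.

5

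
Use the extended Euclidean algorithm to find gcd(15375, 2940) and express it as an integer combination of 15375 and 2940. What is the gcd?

15

Apply Euclid's algorithm to 15375 and 2940:
15375 = 5×2940 + 675
2940 = 4×675 + 240
675 = 2×240 + 195
240 = 1×195 + 45
195 = 4×45 + 15
45 = 3×15 + 0
gcd(15375, 2940) = 15.
Working backward:
15 = 195 − 4·45
15 = −4·240 + 5·195
15 = 5·675 − 14·240
15 = −14·2940 + 61·675
15 = 61·15375 − 319·2940
So 15 = (61)·15375 + (-319)·2940.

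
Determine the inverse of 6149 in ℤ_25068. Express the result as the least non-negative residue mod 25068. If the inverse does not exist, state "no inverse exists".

5789

Apply the Euclidean algorithm to 25068 and 6149:
25068 = 4·6149 + 472
6149 = 13·472 + 13
472 = 36·13 + 4
13 = 3·4 + 1
4 = 4·1 + 0
gcd = 1, so the inverse exists. Back-substitute:
1 = 13 − 3·4
1 = −3·472 + 109·13
1 = 109·6149 − 1420·472
1 = −1420·25068 + 5789·6149
So 6149·5789 ≡ 1 (mod 25068).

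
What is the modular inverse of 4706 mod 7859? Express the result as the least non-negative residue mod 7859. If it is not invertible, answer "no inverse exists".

Extended Euclidean algorithm:
7859 = 1×4706 + 3153
4706 = 1×3153 + 1553
3153 = 2×1553 + 47
1553 = 33×47 + 2
47 = 23×2 + 1
2 = 2×1 + 0
gcd = 1, so the inverse exists. Back-substitute:
1 = 47 − 23·2
1 = −23·1553 + 760·47
1 = 760·3153 − 1543·1553
1 = −1543·4706 + 2303·3153
1 = 2303·7859 − 3846·4706
Hence 4706⁻¹ ≡ -3846 ≡ 4013 (mod 7859).

4013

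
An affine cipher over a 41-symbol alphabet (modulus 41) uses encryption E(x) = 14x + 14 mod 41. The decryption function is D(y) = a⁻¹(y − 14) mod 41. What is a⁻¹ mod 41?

Apply the Euclidean algorithm to 41 and 14:
41 = 2·14 + 13
14 = 1·13 + 1
13 = 13·1 + 0
Since gcd(14, 41) = 1, back-substitute to write 1 as a combination:
1 = 14 − 13
1 = −41 + 3·14
So 14·3 ≡ 1 (mod 41).

3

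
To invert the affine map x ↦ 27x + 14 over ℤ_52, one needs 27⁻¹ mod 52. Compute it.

Run Euclid on (52, 27):
52 = 1·27 + 25
27 = 1·25 + 2
25 = 12·2 + 1
2 = 2·1 + 0
The gcd is 1. Working backward:
1 = 25 − 12·2
1 = −12·27 + 13·25
1 = 13·52 − 25·27
So 27·(-25) ≡ 1 (mod 52), and -25 ≡ 27 (mod 52).

27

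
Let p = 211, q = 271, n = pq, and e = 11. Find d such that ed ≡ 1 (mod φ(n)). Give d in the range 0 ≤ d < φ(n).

46391

φ(n) = (p−1)(q−1) = 210·270 = 56700.
Need d with 11·d ≡ 1 (mod 56700). Apply the extended Euclidean algorithm:
56700 = 5154×11 + 6
11 = 1×6 + 5
6 = 1×5 + 1
5 = 5×1 + 0
Back-substitute:
1 = 6 − 5
1 = −11 + 2·6
1 = 2·56700 − 10309·11
So 11·(-10309) ≡ 1 (mod 56700), hence d ≡ -10309 ≡ 46391 (mod 56700).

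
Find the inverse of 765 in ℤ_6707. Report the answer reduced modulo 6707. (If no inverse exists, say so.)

Extended Euclidean algorithm:
6707 = 8*765 + 587
765 = 1*587 + 178
587 = 3*178 + 53
178 = 3*53 + 19
53 = 2*19 + 15
19 = 1*15 + 4
15 = 3*4 + 3
4 = 1*3 + 1
3 = 3*1 + 0
Since gcd(765, 6707) = 1, back-substitute to write 1 as a combination:
1 = 4 − 3
1 = −15 + 4·4
1 = 4·19 − 5·15
1 = −5·53 + 14·19
1 = 14·178 − 47·53
1 = −47·587 + 155·178
1 = 155·765 − 202·587
1 = −202·6707 + 1771·765
So 765·1771 ≡ 1 (mod 6707).

1771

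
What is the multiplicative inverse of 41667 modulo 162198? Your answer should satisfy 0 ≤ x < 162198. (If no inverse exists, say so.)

Compute gcd(41667, 162198):
162198 = 3·41667 + 37197
41667 = 1·37197 + 4470
37197 = 8·4470 + 1437
4470 = 3·1437 + 159
1437 = 9·159 + 6
159 = 26·6 + 3
6 = 2·3 + 0
Since gcd = 3 > 1, 41667 is not a unit mod 162198.

no inverse exists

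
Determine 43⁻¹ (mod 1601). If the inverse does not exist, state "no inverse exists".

Extended Euclidean algorithm:
1601 = 37·43 + 10
43 = 4·10 + 3
10 = 3·3 + 1
3 = 3·1 + 0
Since gcd(43, 1601) = 1, back-substitute to write 1 as a combination:
1 = 10 − 3·3
1 = −3·43 + 13·10
1 = 13·1601 − 484·43
Thus 43·(-484) ≡ 1 (mod 1601); reducing, -484 mod 1601 = 1117.

1117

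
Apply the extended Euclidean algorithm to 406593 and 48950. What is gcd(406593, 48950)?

11

Repeated division:
406593 = 8×48950 + 14993
48950 = 3×14993 + 3971
14993 = 3×3971 + 3080
3971 = 1×3080 + 891
3080 = 3×891 + 407
891 = 2×407 + 77
407 = 5×77 + 22
77 = 3×22 + 11
22 = 2×11 + 0
gcd(406593, 48950) = 11.
Working backward:
11 = 77 − 3·22
11 = −3·407 + 16·77
11 = 16·891 − 35·407
11 = −35·3080 + 121·891
11 = 121·3971 − 156·3080
11 = −156·14993 + 589·3971
11 = 589·48950 − 1923·14993
11 = −1923·406593 + 15973·48950
So 11 = (-1923)·406593 + (15973)·48950.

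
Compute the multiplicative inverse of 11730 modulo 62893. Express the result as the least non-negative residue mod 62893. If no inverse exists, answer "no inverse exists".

Extended Euclidean algorithm:
62893 = 5×11730 + 4243
11730 = 2×4243 + 3244
4243 = 1×3244 + 999
3244 = 3×999 + 247
999 = 4×247 + 11
247 = 22×11 + 5
11 = 2×5 + 1
5 = 5×1 + 0
Since gcd(11730, 62893) = 1, back-substitute to write 1 as a combination:
1 = 11 − 2·5
1 = −2·247 + 45·11
1 = 45·999 − 182·247
1 = −182·3244 + 591·999
1 = 591·4243 − 773·3244
1 = −773·11730 + 2137·4243
1 = 2137·62893 − 11458·11730
So 11730·(-11458) ≡ 1 (mod 62893), and -11458 ≡ 51435 (mod 62893).

51435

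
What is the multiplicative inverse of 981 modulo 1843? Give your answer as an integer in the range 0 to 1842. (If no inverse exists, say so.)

gcd(1843, 981) by repeated division:
1843 = 1×981 + 862
981 = 1×862 + 119
862 = 7×119 + 29
119 = 4×29 + 3
29 = 9×3 + 2
3 = 1×2 + 1
2 = 2×1 + 0
The gcd is 1. Working backward:
1 = 3 − 2
1 = −29 + 10·3
1 = 10·119 − 41·29
1 = −41·862 + 297·119
1 = 297·981 − 338·862
1 = −338·1843 + 635·981
So 981·635 ≡ 1 (mod 1843).

635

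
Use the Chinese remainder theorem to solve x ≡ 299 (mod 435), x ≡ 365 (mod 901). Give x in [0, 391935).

Write x = 299 + 435·k. Then 435·k ≡ 365 − 299 ≡ 66 (mod 901).
Need 435⁻¹ mod 901. Extended Euclid on (901, 435):
901 = 2*435 + 31
435 = 14*31 + 1
31 = 31*1 + 0
Back-substitute:
1 = 435 − 14·31
1 = −14·901 + 29·435
435⁻¹ ≡ 29 (mod 901), so k ≡ 29·66 ≡ 112 (mod 901).
x = 299 + 435·112 = 49019.

49019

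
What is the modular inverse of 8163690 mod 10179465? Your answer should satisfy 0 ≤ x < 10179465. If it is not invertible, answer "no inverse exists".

no inverse exists

Euclidean algorithm on 10179465, 8163690:
10179465 = 1*8163690 + 2015775
8163690 = 4*2015775 + 100590
2015775 = 20*100590 + 3975
100590 = 25*3975 + 1215
3975 = 3*1215 + 330
1215 = 3*330 + 225
330 = 1*225 + 105
225 = 2*105 + 15
105 = 7*15 + 0
Since gcd = 15 > 1, 8163690 is not a unit mod 10179465.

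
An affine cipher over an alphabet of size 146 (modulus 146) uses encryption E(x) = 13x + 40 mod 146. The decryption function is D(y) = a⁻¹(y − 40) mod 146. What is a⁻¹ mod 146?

Run Euclid on (146, 13):
146 = 11×13 + 3
13 = 4×3 + 1
3 = 3×1 + 0
gcd = 1, so the inverse exists. Back-substitute:
1 = 13 − 4·3
1 = −4·146 + 45·13
So 13·45 ≡ 1 (mod 146).

45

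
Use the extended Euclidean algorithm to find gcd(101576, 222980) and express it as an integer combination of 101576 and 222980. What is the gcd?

4

Apply Euclid's algorithm to 222980 and 101576:
222980 = 2*101576 + 19828
101576 = 5*19828 + 2436
19828 = 8*2436 + 340
2436 = 7*340 + 56
340 = 6*56 + 4
56 = 14*4 + 0
gcd(101576, 222980) = 4.
Working backward:
4 = 340 − 6·56
4 = −6·2436 + 43·340
4 = 43·19828 − 350·2436
4 = −350·101576 + 1793·19828
4 = 1793·222980 − 3936·101576
So 4 = (1793)·222980 + (-3936)·101576.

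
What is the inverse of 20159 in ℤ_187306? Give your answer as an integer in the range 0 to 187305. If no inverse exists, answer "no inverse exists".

gcd(187306, 20159) by repeated division:
187306 = 9*20159 + 5875
20159 = 3*5875 + 2534
5875 = 2*2534 + 807
2534 = 3*807 + 113
807 = 7*113 + 16
113 = 7*16 + 1
16 = 16*1 + 0
Since gcd(20159, 187306) = 1, back-substitute to write 1 as a combination:
1 = 113 − 7·16
1 = −7·807 + 50·113
1 = 50·2534 − 157·807
1 = −157·5875 + 364·2534
1 = 364·20159 − 1249·5875
1 = −1249·187306 + 11605·20159
So 20159·11605 ≡ 1 (mod 187306).

11605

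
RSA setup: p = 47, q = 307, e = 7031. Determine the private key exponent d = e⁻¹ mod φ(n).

5027

φ(n) = (p−1)(q−1) = 46·306 = 14076.
Need d with 7031·d ≡ 1 (mod 14076). Apply the extended Euclidean algorithm:
14076 = 2*7031 + 14
7031 = 502*14 + 3
14 = 4*3 + 2
3 = 1*2 + 1
2 = 2*1 + 0
Back-substitute:
1 = 3 − 2
1 = −14 + 5·3
1 = 5·7031 − 2511·14
1 = −2511·14076 + 5027·7031
So 7031·5027 ≡ 1 (mod 14076), hence d = 5027.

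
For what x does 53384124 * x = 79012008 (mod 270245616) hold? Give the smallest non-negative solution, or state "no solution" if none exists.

First find gcd(53384124, 270245616):
270245616 = 5×53384124 + 3324996
53384124 = 16×3324996 + 184188
3324996 = 18×184188 + 9612
184188 = 19×9612 + 1560
9612 = 6×1560 + 252
1560 = 6×252 + 48
252 = 5×48 + 12
48 = 4×12 + 0
gcd = 12 and 12 | 79012008, so solutions exist. Divide through by 12: 4448677x ≡ 6584334 (mod 22520468).
Now find 4448677⁻¹ mod 22520468:
22520468 = 5·4448677 + 277083
4448677 = 16·277083 + 15349
277083 = 18·15349 + 801
15349 = 19·801 + 130
801 = 6·130 + 21
130 = 6·21 + 4
21 = 5·4 + 1
4 = 4·1 + 0
Back-substitute:
1 = 21 − 5·4
1 = −5·130 + 31·21
1 = 31·801 − 191·130
1 = −191·15349 + 3660·801
1 = 3660·277083 − 66071·15349
1 = −66071·4448677 + 1060796·277083
1 = 1060796·22520468 − 5370051·4448677
So 4448677·(-5370051) ≡ 1 (mod 22520468), i.e. 4448677⁻¹ ≡ 17150417.
Then x ≡ 17150417·6584334 ≡ 6361430 (mod 22520468); the smallest non-negative solution is x = 6361430.

6361430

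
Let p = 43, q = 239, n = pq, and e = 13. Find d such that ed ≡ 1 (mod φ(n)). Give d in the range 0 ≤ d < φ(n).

φ(n) = (p−1)(q−1) = 42·238 = 9996.
Need d with 13·d ≡ 1 (mod 9996). Apply the extended Euclidean algorithm:
9996 = 768*13 + 12
13 = 1*12 + 1
12 = 12*1 + 0
Back-substitute:
1 = 13 − 12
1 = −9996 + 769·13
So 13·769 ≡ 1 (mod 9996), hence d = 769.

769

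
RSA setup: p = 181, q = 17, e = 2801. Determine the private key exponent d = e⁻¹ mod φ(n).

φ(n) = (p−1)(q−1) = 180·16 = 2880.
Need d with 2801·d ≡ 1 (mod 2880). Apply the extended Euclidean algorithm:
2880 = 1*2801 + 79
2801 = 35*79 + 36
79 = 2*36 + 7
36 = 5*7 + 1
7 = 7*1 + 0
Back-substitute:
1 = 36 − 5·7
1 = −5·79 + 11·36
1 = 11·2801 − 390·79
1 = −390·2880 + 401·2801
So 2801·401 ≡ 1 (mod 2880), hence d = 401.

401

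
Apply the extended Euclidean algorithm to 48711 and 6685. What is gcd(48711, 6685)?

1

Repeated division:
48711 = 7·6685 + 1916
6685 = 3·1916 + 937
1916 = 2·937 + 42
937 = 22·42 + 13
42 = 3·13 + 3
13 = 4·3 + 1
3 = 3·1 + 0
gcd(48711, 6685) = 1.
Express as a combination:
1 = 13 − 4·3
1 = −4·42 + 13·13
1 = 13·937 − 290·42
1 = −290·1916 + 593·937
1 = 593·6685 − 2069·1916
1 = −2069·48711 + 15076·6685
So 1 = (-2069)·48711 + (15076)·6685.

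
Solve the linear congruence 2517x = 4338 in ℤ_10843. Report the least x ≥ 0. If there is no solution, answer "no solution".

First find gcd(2517, 10843):
10843 = 4×2517 + 775
2517 = 3×775 + 192
775 = 4×192 + 7
192 = 27×7 + 3
7 = 2×3 + 1
3 = 3×1 + 0
gcd = 1, so a unique solution mod 10843 exists.
Back-substitute for the Bézout coefficients:
1 = 7 − 2·3
1 = −2·192 + 55·7
1 = 55·775 − 222·192
1 = −222·2517 + 721·775
1 = 721·10843 − 3106·2517
So 2517·(-3106) ≡ 1 (mod 10843), giving 2517⁻¹ ≡ 7737.
x ≡ 2517⁻¹·4338 ≡ 7737·4338 ≡ 4021 (mod 10843).

4021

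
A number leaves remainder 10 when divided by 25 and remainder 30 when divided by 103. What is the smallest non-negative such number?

Write x = 10 + 25·k. Then 25·k ≡ 30 − 10 ≡ 20 (mod 103).
Need 25⁻¹ mod 103. Extended Euclid on (103, 25):
103 = 4*25 + 3
25 = 8*3 + 1
3 = 3*1 + 0
Back-substitute:
1 = 25 − 8·3
1 = −8·103 + 33·25
25⁻¹ ≡ 33 (mod 103), so k ≡ 33·20 ≡ 42 (mod 103).
x = 10 + 25·42 = 1060.

1060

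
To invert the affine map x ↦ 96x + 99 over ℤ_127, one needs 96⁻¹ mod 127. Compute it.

86

gcd(127, 96) by repeated division:
127 = 1*96 + 31
96 = 3*31 + 3
31 = 10*3 + 1
3 = 3*1 + 0
Since gcd(96, 127) = 1, back-substitute to write 1 as a combination:
1 = 31 − 10·3
1 = −10·96 + 31·31
1 = 31·127 − 41·96
Thus 96·(-41) ≡ 1 (mod 127); reducing, -41 mod 127 = 86.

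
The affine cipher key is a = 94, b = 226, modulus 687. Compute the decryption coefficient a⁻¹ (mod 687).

Extended Euclidean algorithm:
687 = 7·94 + 29
94 = 3·29 + 7
29 = 4·7 + 1
7 = 7·1 + 0
gcd = 1, so the inverse exists. Back-substitute:
1 = 29 − 4·7
1 = −4·94 + 13·29
1 = 13·687 − 95·94
So 94·(-95) ≡ 1 (mod 687), and -95 ≡ 592 (mod 687).

592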